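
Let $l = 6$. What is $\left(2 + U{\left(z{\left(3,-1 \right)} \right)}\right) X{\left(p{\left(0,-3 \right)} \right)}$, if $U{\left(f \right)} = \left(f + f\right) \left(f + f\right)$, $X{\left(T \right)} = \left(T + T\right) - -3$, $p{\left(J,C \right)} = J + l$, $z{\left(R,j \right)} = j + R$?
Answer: $270$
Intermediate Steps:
$z{\left(R,j \right)} = R + j$
$p{\left(J,C \right)} = 6 + J$ ($p{\left(J,C \right)} = J + 6 = 6 + J$)
$X{\left(T \right)} = 3 + 2 T$ ($X{\left(T \right)} = 2 T + 3 = 3 + 2 T$)
$U{\left(f \right)} = 4 f^{2}$ ($U{\left(f \right)} = 2 f 2 f = 4 f^{2}$)
$\left(2 + U{\left(z{\left(3,-1 \right)} \right)}\right) X{\left(p{\left(0,-3 \right)} \right)} = \left(2 + 4 \left(3 - 1\right)^{2}\right) \left(3 + 2 \left(6 + 0\right)\right) = \left(2 + 4 \cdot 2^{2}\right) \left(3 + 2 \cdot 6\right) = \left(2 + 4 \cdot 4\right) \left(3 + 12\right) = \left(2 + 16\right) 15 = 18 \cdot 15 = 270$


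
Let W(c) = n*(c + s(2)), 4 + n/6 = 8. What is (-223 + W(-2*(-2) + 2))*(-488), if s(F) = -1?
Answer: 50264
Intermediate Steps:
n = 24 (n = -24 + 6*8 = -24 + 48 = 24)
W(c) = -24 + 24*c (W(c) = 24*(c - 1) = 24*(-1 + c) = -24 + 24*c)
(-223 + W(-2*(-2) + 2))*(-488) = (-223 + (-24 + 24*(-2*(-2) + 2)))*(-488) = (-223 + (-24 + 24*(4 + 2)))*(-488) = (-223 + (-24 + 24*6))*(-488) = (-223 + (-24 + 144))*(-488) = (-223 + 120)*(-488) = -103*(-488) = 50264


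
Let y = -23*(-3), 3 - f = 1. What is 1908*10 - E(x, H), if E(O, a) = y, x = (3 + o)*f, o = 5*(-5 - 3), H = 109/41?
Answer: 19011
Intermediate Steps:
f = 2 (f = 3 - 1*1 = 3 - 1 = 2)
H = 109/41 (H = 109*(1/41) = 109/41 ≈ 2.6585)
o = -40 (o = 5*(-8) = -40)
x = -74 (x = (3 - 40)*2 = -37*2 = -74)
y = 69
E(O, a) = 69
1908*10 - E(x, H) = 1908*10 - 1*69 = 19080 - 69 = 19011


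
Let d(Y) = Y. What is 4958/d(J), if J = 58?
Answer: 2479/29 ≈ 85.483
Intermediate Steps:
4958/d(J) = 4958/58 = 4958*(1/58) = 2479/29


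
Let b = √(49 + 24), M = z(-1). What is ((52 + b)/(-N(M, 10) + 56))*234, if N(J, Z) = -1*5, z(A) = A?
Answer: 12168/61 + 234*√73/61 ≈ 232.25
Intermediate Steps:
M = -1
b = √73 ≈ 8.5440
N(J, Z) = -5
((52 + b)/(-N(M, 10) + 56))*234 = ((52 + √73)/(-1*(-5) + 56))*234 = ((52 + √73)/(5 + 56))*234 = ((52 + √73)/61)*234 = ((52 + √73)*(1/61))*234 = (52/61 + √73/61)*234 = 12168/61 + 234*√73/61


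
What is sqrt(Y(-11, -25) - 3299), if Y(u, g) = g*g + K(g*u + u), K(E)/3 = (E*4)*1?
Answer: sqrt(494) ≈ 22.226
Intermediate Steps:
K(E) = 12*E (K(E) = 3*((E*4)*1) = 3*((4*E)*1) = 3*(4*E) = 12*E)
Y(u, g) = g**2 + 12*u + 12*g*u (Y(u, g) = g*g + 12*(g*u + u) = g**2 + 12*(u + g*u) = g**2 + (12*u + 12*g*u) = g**2 + 12*u + 12*g*u)
sqrt(Y(-11, -25) - 3299) = sqrt(((-25)**2 + 12*(-11)*(1 - 25)) - 3299) = sqrt((625 + 12*(-11)*(-24)) - 3299) = sqrt((625 + 3168) - 3299) = sqrt(3793 - 3299) = sqrt(494)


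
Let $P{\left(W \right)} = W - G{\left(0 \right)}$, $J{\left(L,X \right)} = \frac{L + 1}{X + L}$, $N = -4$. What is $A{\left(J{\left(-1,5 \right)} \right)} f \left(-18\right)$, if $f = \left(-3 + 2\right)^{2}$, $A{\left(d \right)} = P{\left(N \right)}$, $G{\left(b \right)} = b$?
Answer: $72$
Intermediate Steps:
$J{\left(L,X \right)} = \frac{1 + L}{L + X}$
$P{\left(W \right)} = W$ ($P{\left(W \right)} = W - 0 = W + 0 = W$)
$A{\left(d \right)} = -4$
$f = 1$ ($f = \left(-1\right)^{2} = 1$)
$A{\left(J{\left(-1,5 \right)} \right)} f \left(-18\right) = \left(-4\right) 1 \left(-18\right) = \left(-4\right) \left(-18\right) = 72$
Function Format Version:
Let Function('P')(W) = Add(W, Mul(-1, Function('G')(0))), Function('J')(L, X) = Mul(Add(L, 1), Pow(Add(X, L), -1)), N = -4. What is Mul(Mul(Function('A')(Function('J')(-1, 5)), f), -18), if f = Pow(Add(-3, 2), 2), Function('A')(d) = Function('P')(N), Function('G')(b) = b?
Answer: 72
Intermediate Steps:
Function('J')(L, X) = Mul(Pow(Add(L, X), -1), Add(1, L)) (Function('J')(L, X) = Mul(Add(1, L), Pow(Add(L, X), -1)) = Mul(Pow(Add(L, X), -1), Add(1, L)))
Function('P')(W) = W (Function('P')(W) = Add(W, Mul(-1, 0)) = Add(W, 0) = W)
Function('A')(d) = -4
f = 1 (f = Pow(-1, 2) = 1)
Mul(Mul(Function('A')(Function('J')(-1, 5)), f), -18) = Mul(Mul(-4, 1), -18) = Mul(-4, -18) = 72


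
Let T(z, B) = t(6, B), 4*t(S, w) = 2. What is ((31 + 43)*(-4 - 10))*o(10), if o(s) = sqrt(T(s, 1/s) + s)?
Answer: -518*sqrt(42) ≈ -3357.0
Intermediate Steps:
t(S, w) = 1/2 (t(S, w) = (1/4)*2 = 1/2)
T(z, B) = 1/2
o(s) = sqrt(1/2 + s)
((31 + 43)*(-4 - 10))*o(10) = ((31 + 43)*(-4 - 10))*(sqrt(2 + 4*10)/2) = (74*(-14))*(sqrt(2 + 40)/2) = -518*sqrt(42)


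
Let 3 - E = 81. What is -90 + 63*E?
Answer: -5004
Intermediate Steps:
E = -78 (E = 3 - 1*81 = 3 - 81 = -78)
-90 + 63*E = -90 + 63*(-78) = -90 - 4914 = -5004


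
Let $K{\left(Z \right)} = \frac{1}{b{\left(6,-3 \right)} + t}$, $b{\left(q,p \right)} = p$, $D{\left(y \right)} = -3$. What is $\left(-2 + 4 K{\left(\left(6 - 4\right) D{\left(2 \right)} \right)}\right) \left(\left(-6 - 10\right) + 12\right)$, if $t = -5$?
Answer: $10$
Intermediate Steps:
$K{\left(Z \right)} = - \frac{1}{8}$ ($K{\left(Z \right)} = \frac{1}{-3 - 5} = \frac{1}{-8} = - \frac{1}{8}$)
$\left(-2 + 4 K{\left(\left(6 - 4\right) D{\left(2 \right)} \right)}\right) \left(\left(-6 - 10\right) + 12\right) = \left(-2 + 4 \left(- \frac{1}{8}\right)\right) \left(\left(-6 - 10\right) + 12\right) = \left(-2 - \frac{1}{2}\right) \left(-16 + 12\right) = \left(- \frac{5}{2}\right) \left(-4\right) = 10$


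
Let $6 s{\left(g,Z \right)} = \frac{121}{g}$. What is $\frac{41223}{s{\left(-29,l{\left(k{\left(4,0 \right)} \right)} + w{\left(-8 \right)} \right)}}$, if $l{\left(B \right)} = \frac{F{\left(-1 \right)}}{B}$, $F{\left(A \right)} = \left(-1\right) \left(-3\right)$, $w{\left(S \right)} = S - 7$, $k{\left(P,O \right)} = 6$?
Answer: $- \frac{7172802}{121} \approx -59279.0$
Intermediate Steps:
$w{\left(S \right)} = -7 + S$ ($w{\left(S \right)} = S - 7 = -7 + S$)
$F{\left(A \right)} = 3$
$l{\left(B \right)} = \frac{3}{B}$
$s{\left(g,Z \right)} = \frac{121}{6 g}$ ($s{\left(g,Z \right)} = \frac{121 \frac{1}{g}}{6} = \frac{121}{6 g}$)
$\frac{41223}{s{\left(-29,l{\left(k{\left(4,0 \right)} \right)} + w{\left(-8 \right)} \right)}} = \frac{41223}{\frac{121}{6} \frac{1}{-29}} = \frac{41223}{\frac{121}{6} \left(- \frac{1}{29}\right)} = \frac{41223}{- \frac{121}{174}} = 41223 \left(- \frac{174}{121}\right) = - \frac{7172802}{121}$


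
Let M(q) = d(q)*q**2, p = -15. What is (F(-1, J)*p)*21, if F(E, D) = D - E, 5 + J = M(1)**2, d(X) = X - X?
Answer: 1260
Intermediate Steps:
d(X) = 0
M(q) = 0 (M(q) = 0*q**2 = 0)
J = -5 (J = -5 + 0**2 = -5 + 0 = -5)
(F(-1, J)*p)*21 = ((-5 - 1*(-1))*(-15))*21 = ((-5 + 1)*(-15))*21 = -4*(-15)*21 = 60*21 = 1260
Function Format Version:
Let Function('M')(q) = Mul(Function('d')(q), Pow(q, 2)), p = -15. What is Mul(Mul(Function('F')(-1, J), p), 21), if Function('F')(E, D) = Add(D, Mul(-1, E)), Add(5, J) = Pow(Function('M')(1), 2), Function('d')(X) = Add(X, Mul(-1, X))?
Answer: 1260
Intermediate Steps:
Function('d')(X) = 0
Function('M')(q) = 0 (Function('M')(q) = Mul(0, Pow(q, 2)) = 0)
J = -5 (J = Add(-5, Pow(0, 2)) = Add(-5, 0) = -5)
Mul(Mul(Function('F')(-1, J), p), 21) = Mul(Mul(Add(-5, Mul(-1, -1)), -15), 21) = Mul(Mul(Add(-5, 1), -15), 21) = Mul(Mul(-4, -15), 21) = Mul(60, 21) = 1260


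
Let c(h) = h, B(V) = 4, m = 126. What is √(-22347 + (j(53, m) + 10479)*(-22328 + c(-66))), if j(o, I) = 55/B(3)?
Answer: I*√939987962/2 ≈ 15330.0*I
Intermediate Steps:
j(o, I) = 55/4
√(-22347 + (j(53, m) + 10479)*(-22328 + c(-66))) = √(-22347 + (55/4 + 10479)*(-22328 - 66)) = √(-22347 + (41971/4)*(-22394)) = √(-22347 - 469949287/2) = √(-469993981/2) = I*√939987962/2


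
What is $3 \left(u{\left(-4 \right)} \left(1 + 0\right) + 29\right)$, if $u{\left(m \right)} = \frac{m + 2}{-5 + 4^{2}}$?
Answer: $\frac{951}{11} \approx 86.455$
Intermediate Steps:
$u{\left(m \right)} = \frac{2}{11} + \frac{m}{11}$ ($u{\left(m \right)} = \frac{2 + m}{-5 + 16} = \frac{2 + m}{11} = \left(2 + m\right) \frac{1}{11} = \frac{2}{11} + \frac{m}{11}$)
$3 \left(u{\left(-4 \right)} \left(1 + 0\right) + 29\right) = 3 \left(\left(\frac{2}{11} + \frac{1}{11} \left(-4\right)\right) \left(1 + 0\right) + 29\right) = 3 \left(\left(\frac{2}{11} - \frac{4}{11}\right) 1 + 29\right) = 3 \left(\left(- \frac{2}{11}\right) 1 + 29\right) = 3 \left(- \frac{2}{11} + 29\right) = 3 \cdot \frac{317}{11} = \frac{951}{11}$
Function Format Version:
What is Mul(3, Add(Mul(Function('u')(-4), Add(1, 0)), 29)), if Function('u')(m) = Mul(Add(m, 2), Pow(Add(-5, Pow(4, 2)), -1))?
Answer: Rational(951, 11) ≈ 86.455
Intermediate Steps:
Function('u')(m) = Add(Rational(2, 11), Mul(Rational(1, 11), m)) (Function('u')(m) = Mul(Add(2, m), Pow(Add(-5, 16), -1)) = Mul(Add(2, m), Pow(11, -1)) = Mul(Add(2, m), Rational(1, 11)) = Add(Rational(2, 11), Mul(Rational(1, 11), m)))
Mul(3, Add(Mul(Function('u')(-4), Add(1, 0)), 29)) = Mul(3, Add(Mul(Add(Rational(2, 11), Mul(Rational(1, 11), -4)), Add(1, 0)), 29)) = Mul(3, Add(Mul(Add(Rational(2, 11), Rational(-4, 11)), 1), 29)) = Mul(3, Add(Mul(Rational(-2, 11), 1), 29)) = Mul(3, Add(Rational(-2, 11), 29)) = Mul(3, Rational(317, 11)) = Rational(951, 11)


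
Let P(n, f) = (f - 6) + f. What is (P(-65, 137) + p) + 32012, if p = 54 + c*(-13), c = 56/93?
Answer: 3006334/93 ≈ 32326.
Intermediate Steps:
c = 56/93 (c = 56*(1/93) = 56/93 ≈ 0.60215)
P(n, f) = -6 + 2*f (P(n, f) = (-6 + f) + f = -6 + 2*f)
p = 4294/93 (p = 54 + (56/93)*(-13) = 54 - 728/93 = 4294/93 ≈ 46.172)
(P(-65, 137) + p) + 32012 = ((-6 + 2*137) + 4294/93) + 32012 = ((-6 + 274) + 4294/93) + 32012 = (268 + 4294/93) + 32012 = 29218/93 + 32012 = 3006334/93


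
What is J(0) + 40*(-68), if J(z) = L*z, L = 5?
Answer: -2720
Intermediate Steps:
J(z) = 5*z
J(0) + 40*(-68) = 5*0 + 40*(-68) = 0 - 2720 = -2720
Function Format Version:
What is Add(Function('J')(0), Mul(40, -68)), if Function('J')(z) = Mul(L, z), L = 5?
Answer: -2720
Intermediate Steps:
Function('J')(z) = Mul(5, z)
Add(Function('J')(0), Mul(40, -68)) = Add(Mul(5, 0), Mul(40, -68)) = Add(0, -2720) = -2720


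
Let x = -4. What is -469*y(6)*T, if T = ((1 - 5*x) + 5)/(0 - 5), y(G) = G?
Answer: 73164/5 ≈ 14633.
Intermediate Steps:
T = -26/5 (T = ((1 - 5*(-4)) + 5)/(0 - 5) = ((1 + 20) + 5)/(-5) = (21 + 5)*(-⅕) = 26*(-⅕) = -26/5 ≈ -5.2000)
-469*y(6)*T = -2814*(-26)/5 = -469*(-156/5) = 73164/5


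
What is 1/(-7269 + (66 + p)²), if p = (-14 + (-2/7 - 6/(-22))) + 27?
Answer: -5929/6107177 ≈ -0.00097082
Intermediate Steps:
p = 1000/77 (p = (-14 + (-2*⅐ - 6*(-1/22))) + 27 = (-14 + (-2/7 + 3/11)) + 27 = (-14 - 1/77) + 27 = -1079/77 + 27 = 1000/77 ≈ 12.987)
1/(-7269 + (66 + p)²) = 1/(-7269 + (66 + 1000/77)²) = 1/(-7269 + (6082/77)²) = 1/(-7269 + 36990724/5929) = 1/(-6107177/5929) = -5929/6107177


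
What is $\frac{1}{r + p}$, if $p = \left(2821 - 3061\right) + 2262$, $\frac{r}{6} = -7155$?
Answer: $- \frac{1}{40908} \approx -2.4445 \cdot 10^{-5}$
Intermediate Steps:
$r = -42930$ ($r = 6 \left(-7155\right) = -42930$)
$p = 2022$ ($p = -240 + 2262 = 2022$)
$\frac{1}{r + p} = \frac{1}{-42930 + 2022} = \frac{1}{-40908} = - \frac{1}{40908}$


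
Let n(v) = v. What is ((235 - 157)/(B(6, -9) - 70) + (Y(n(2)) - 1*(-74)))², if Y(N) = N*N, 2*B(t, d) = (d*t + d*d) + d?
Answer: 21902400/3721 ≈ 5886.2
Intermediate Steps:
B(t, d) = d/2 + d²/2 + d*t/2 (B(t, d) = ((d*t + d*d) + d)/2 = ((d*t + d²) + d)/2 = ((d² + d*t) + d)/2 = (d + d² + d*t)/2 = d/2 + d²/2 + d*t/2)
Y(N) = N²
((235 - 157)/(B(6, -9) - 70) + (Y(n(2)) - 1*(-74)))² = ((235 - 157)/((½)*(-9)*(1 - 9 + 6) - 70) + (2² - 1*(-74)))² = (78/((½)*(-9)*(-2) - 70) + (4 + 74))² = (78/(9 - 70) + 78)² = (78/(-61) + 78)² = (78*(-1/61) + 78)² = (-78/61 + 78)² = (4680/61)² = 21902400/3721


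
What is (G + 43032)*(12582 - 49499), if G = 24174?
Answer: -2481043902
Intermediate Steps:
(G + 43032)*(12582 - 49499) = (24174 + 43032)*(12582 - 49499) = 67206*(-36917) = -2481043902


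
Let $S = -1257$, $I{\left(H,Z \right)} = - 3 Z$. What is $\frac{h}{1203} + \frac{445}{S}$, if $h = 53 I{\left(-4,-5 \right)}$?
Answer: $\frac{154660}{504057} \approx 0.30683$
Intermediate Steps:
$h = 795$ ($h = 53 \left(\left(-3\right) \left(-5\right)\right) = 53 \cdot 15 = 795$)
$\frac{h}{1203} + \frac{445}{S} = \frac{795}{1203} + \frac{445}{-1257} = 795 \cdot \frac{1}{1203} + 445 \left(- \frac{1}{1257}\right) = \frac{265}{401} - \frac{445}{1257} = \frac{154660}{504057}$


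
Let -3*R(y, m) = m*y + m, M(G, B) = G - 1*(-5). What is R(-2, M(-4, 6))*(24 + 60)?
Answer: 28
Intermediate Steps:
M(G, B) = 5 + G (M(G, B) = G + 5 = 5 + G)
R(y, m) = -m/3 - m*y/3 (R(y, m) = -(m*y + m)/3 = -(m + m*y)/3 = -m/3 - m*y/3)
R(-2, M(-4, 6))*(24 + 60) = (-(5 - 4)*(1 - 2)/3)*(24 + 60) = -⅓*1*(-1)*84 = (⅓)*84 = 28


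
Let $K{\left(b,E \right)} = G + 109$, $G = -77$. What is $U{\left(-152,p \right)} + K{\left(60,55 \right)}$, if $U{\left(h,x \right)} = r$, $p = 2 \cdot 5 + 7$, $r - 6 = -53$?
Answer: $-15$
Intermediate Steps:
$r = -47$ ($r = 6 - 53 = -47$)
$p = 17$ ($p = 10 + 7 = 17$)
$K{\left(b,E \right)} = 32$ ($K{\left(b,E \right)} = -77 + 109 = 32$)
$U{\left(h,x \right)} = -47$
$U{\left(-152,p \right)} + K{\left(60,55 \right)} = -47 + 32 = -15$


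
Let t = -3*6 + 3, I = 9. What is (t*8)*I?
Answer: -1080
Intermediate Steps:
t = -15 (t = -18 + 3 = -15)
(t*8)*I = -15*8*9 = -120*9 = -1080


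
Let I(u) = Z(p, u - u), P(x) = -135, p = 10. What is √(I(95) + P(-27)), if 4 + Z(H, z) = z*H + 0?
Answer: I*√139 ≈ 11.79*I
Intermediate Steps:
Z(H, z) = -4 + H*z (Z(H, z) = -4 + (z*H + 0) = -4 + (H*z + 0) = -4 + H*z)
I(u) = -4 (I(u) = -4 + 10*(u - u) = -4 + 10*0 = -4 + 0 = -4)
√(I(95) + P(-27)) = √(-4 - 135) = √(-139) = I*√139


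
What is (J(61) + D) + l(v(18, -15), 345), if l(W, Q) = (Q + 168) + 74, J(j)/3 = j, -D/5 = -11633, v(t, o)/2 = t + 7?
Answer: 58935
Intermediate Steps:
v(t, o) = 14 + 2*t (v(t, o) = 2*(t + 7) = 2*(7 + t) = 14 + 2*t)
D = 58165 (D = -5*(-11633) = 58165)
J(j) = 3*j
l(W, Q) = 242 + Q (l(W, Q) = (168 + Q) + 74 = 242 + Q)
(J(61) + D) + l(v(18, -15), 345) = (3*61 + 58165) + (242 + 345) = (183 + 58165) + 587 = 58348 + 587 = 58935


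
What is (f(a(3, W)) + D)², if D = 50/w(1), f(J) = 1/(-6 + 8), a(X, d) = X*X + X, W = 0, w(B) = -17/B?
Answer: 6889/1156 ≈ 5.9593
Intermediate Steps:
a(X, d) = X + X² (a(X, d) = X² + X = X + X²)
f(J) = ½ (f(J) = 1/2 = ½)
D = -50/17 (D = 50/((-17/1)) = 50/((-17*1)) = 50/(-17) = 50*(-1/17) = -50/17 ≈ -2.9412)
(f(a(3, W)) + D)² = (½ - 50/17)² = (-83/34)² = 6889/1156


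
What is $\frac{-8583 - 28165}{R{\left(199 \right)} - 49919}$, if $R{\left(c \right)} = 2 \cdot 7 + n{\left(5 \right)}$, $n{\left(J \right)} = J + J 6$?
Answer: $\frac{18374}{24935} \approx 0.73688$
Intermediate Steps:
$n{\left(J \right)} = 7 J$ ($n{\left(J \right)} = J + 6 J = 7 J$)
$R{\left(c \right)} = 49$ ($R{\left(c \right)} = 2 \cdot 7 + 7 \cdot 5 = 14 + 35 = 49$)
$\frac{-8583 - 28165}{R{\left(199 \right)} - 49919} = \frac{-8583 - 28165}{49 - 49919} = - \frac{36748}{-49870} = \left(-36748\right) \left(- \frac{1}{49870}\right) = \frac{18374}{24935}$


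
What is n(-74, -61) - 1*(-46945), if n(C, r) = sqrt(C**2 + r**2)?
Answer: 46945 + sqrt(9197) ≈ 47041.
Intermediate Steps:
n(-74, -61) - 1*(-46945) = sqrt((-74)**2 + (-61)**2) - 1*(-46945) = sqrt(5476 + 3721) + 46945 = sqrt(9197) + 46945 = 46945 + sqrt(9197)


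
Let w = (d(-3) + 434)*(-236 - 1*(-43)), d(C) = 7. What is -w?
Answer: 85113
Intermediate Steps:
w = -85113 (w = (7 + 434)*(-236 - 1*(-43)) = 441*(-236 + 43) = 441*(-193) = -85113)
-w = -1*(-85113) = 85113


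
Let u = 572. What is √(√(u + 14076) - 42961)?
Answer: √(-42961 + 2*√3662) ≈ 206.98*I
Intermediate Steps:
√(√(u + 14076) - 42961) = √(√(572 + 14076) - 42961) = √(√14648 - 42961) = √(2*√3662 - 42961) = √(-42961 + 2*√3662)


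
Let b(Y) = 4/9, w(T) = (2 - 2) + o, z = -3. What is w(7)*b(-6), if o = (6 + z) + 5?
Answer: 32/9 ≈ 3.5556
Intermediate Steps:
o = 8 (o = (6 - 3) + 5 = 3 + 5 = 8)
w(T) = 8 (w(T) = (2 - 2) + 8 = 0 + 8 = 8)
b(Y) = 4/9 (b(Y) = 4*(⅑) = 4/9)
w(7)*b(-6) = 8*(4/9) = 32/9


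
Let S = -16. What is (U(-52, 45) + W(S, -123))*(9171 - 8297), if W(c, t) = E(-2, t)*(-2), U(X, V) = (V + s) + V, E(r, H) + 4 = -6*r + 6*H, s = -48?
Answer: 1312748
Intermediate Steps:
E(r, H) = -4 - 6*r + 6*H (E(r, H) = -4 + (-6*r + 6*H) = -4 - 6*r + 6*H)
U(X, V) = -48 + 2*V (U(X, V) = (V - 48) + V = (-48 + V) + V = -48 + 2*V)
W(c, t) = -16 - 12*t (W(c, t) = (-4 - 6*(-2) + 6*t)*(-2) = (-4 + 12 + 6*t)*(-2) = (8 + 6*t)*(-2) = -16 - 12*t)
(U(-52, 45) + W(S, -123))*(9171 - 8297) = ((-48 + 2*45) + (-16 - 12*(-123)))*(9171 - 8297) = ((-48 + 90) + (-16 + 1476))*874 = (42 + 1460)*874 = 1502*874 = 1312748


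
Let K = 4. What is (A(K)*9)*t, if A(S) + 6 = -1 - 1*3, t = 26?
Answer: -2340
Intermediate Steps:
A(S) = -10 (A(S) = -6 + (-1 - 1*3) = -6 + (-1 - 3) = -6 - 4 = -10)
(A(K)*9)*t = -10*9*26 = -90*26 = -2340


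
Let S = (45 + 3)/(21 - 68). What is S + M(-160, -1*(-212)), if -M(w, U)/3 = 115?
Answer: -16263/47 ≈ -346.02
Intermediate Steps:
M(w, U) = -345 (M(w, U) = -3*115 = -345)
S = -48/47 (S = 48/(-47) = -1/47*48 = -48/47 ≈ -1.0213)
S + M(-160, -1*(-212)) = -48/47 - 345 = -16263/47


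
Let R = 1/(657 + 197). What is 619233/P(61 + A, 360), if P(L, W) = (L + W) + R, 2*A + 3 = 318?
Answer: 88137497/82340 ≈ 1070.4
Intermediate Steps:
A = 315/2 (A = -3/2 + (½)*318 = -3/2 + 159 = 315/2 ≈ 157.50)
R = 1/854 ≈ 0.0011710
P(L, W) = 1/854 + L + W (P(L, W) = (L + W) + 1/854 = 1/854 + L + W)
619233/P(61 + A, 360) = 619233/(1/854 + (61 + 315/2) + 360) = 619233/(1/854 + 437/2 + 360) = 619233/(247020/427) = 619233*(427/247020) = 88137497/82340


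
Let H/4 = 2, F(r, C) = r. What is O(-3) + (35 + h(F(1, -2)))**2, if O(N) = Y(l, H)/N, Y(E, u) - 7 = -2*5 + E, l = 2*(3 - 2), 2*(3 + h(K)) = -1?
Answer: 11911/12 ≈ 992.58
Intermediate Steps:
h(K) = -7/2 (h(K) = -3 + (1/2)*(-1) = -3 - 1/2 = -7/2)
l = 2 (l = 2*1 = 2)
H = 8 (H = 4*2 = 8)
Y(E, u) = -3 + E (Y(E, u) = 7 + (-2*5 + E) = 7 + (-10 + E) = -3 + E)
O(N) = -1/N (O(N) = (-3 + 2)/N = -1/N)
O(-3) + (35 + h(F(1, -2)))**2 = -1/(-3) + (35 - 7/2)**2 = -1*(-1/3) + (63/2)**2 = 1/3 + 3969/4 = 11911/12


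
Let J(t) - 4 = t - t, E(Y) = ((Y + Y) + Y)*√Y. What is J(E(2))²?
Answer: 16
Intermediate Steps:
E(Y) = 3*Y^(3/2) (E(Y) = (2*Y + Y)*√Y = (3*Y)*√Y = 3*Y^(3/2))
J(t) = 4 (J(t) = 4 + (t - t) = 4 + 0 = 4)
J(E(2))² = 4² = 16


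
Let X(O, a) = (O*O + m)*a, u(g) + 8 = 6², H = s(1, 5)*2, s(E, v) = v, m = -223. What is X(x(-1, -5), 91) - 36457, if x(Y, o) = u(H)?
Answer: 14594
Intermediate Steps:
H = 10 (H = 5*2 = 10)
u(g) = 28 (u(g) = -8 + 6² = -8 + 36 = 28)
x(Y, o) = 28
X(O, a) = a*(-223 + O²) (X(O, a) = (O*O - 223)*a = (O² - 223)*a = (-223 + O²)*a = a*(-223 + O²))
X(x(-1, -5), 91) - 36457 = 91*(-223 + 28²) - 36457 = 91*(-223 + 784) - 36457 = 91*561 - 36457 = 51051 - 36457 = 14594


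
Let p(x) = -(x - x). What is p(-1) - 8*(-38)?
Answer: 304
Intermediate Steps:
p(x) = 0 (p(x) = -1*0 = 0)
p(-1) - 8*(-38) = 0 - 8*(-38) = 0 + 304 = 304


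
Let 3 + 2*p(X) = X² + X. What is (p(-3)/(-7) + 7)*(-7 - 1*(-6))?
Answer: -95/14 ≈ -6.7857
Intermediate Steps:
p(X) = -3/2 + X/2 + X²/2 (p(X) = -3/2 + (X² + X)/2 = -3/2 + (X + X²)/2 = -3/2 + (X/2 + X²/2) = -3/2 + X/2 + X²/2)
(p(-3)/(-7) + 7)*(-7 - 1*(-6)) = ((-3/2 + (½)*(-3) + (½)*(-3)²)/(-7) + 7)*(-7 - 1*(-6)) = ((-3/2 - 3/2 + (½)*9)*(-⅐) + 7)*(-7 + 6) = ((-3/2 - 3/2 + 9/2)*(-⅐) + 7)*(-1) = ((3/2)*(-⅐) + 7)*(-1) = (-3/14 + 7)*(-1) = (95/14)*(-1) = -95/14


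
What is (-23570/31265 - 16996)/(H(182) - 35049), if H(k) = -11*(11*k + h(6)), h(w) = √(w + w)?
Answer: 6065545943842/20366631224017 - 2338175444*√3/20366631224017 ≈ 0.29762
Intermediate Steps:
h(w) = √2*√w (h(w) = √(2*w) = √2*√w)
H(k) = -121*k - 22*√3 (H(k) = -11*(11*k + √2*√6) = -11*(11*k + 2*√3) = -11*(2*√3 + 11*k) = -121*k - 22*√3)
(-23570/31265 - 16996)/(H(182) - 35049) = (-23570/31265 - 16996)/((-121*182 - 22*√3) - 35049) = (-23570*1/31265 - 16996)/((-22022 - 22*√3) - 35049) = (-4714/6253 - 16996)/(-57071 - 22*√3) = -106280702/(6253*(-57071 - 22*√3))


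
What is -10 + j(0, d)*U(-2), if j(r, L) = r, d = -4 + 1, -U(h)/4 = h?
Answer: -10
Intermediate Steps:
U(h) = -4*h
d = -3
-10 + j(0, d)*U(-2) = -10 + 0*(-4*(-2)) = -10 + 0*8 = -10 + 0 = -10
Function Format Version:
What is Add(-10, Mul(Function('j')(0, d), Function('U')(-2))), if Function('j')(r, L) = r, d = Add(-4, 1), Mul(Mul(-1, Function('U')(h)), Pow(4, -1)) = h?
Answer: -10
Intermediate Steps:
Function('U')(h) = Mul(-4, h)
d = -3
Add(-10, Mul(Function('j')(0, d), Function('U')(-2))) = Add(-10, Mul(0, Mul(-4, -2))) = Add(-10, Mul(0, 8)) = Add(-10, 0) = -10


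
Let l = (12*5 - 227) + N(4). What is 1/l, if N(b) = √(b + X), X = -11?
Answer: -167/27896 - I*√7/27896 ≈ -0.0059865 - 9.4843e-5*I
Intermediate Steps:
N(b) = √(-11 + b) (N(b) = √(b - 11) = √(-11 + b))
l = -167 + I*√7 (l = (12*5 - 227) + √(-11 + 4) = (60 - 227) + √(-7) = -167 + I*√7 ≈ -167.0 + 2.6458*I)
1/l = 1/(-167 + I*√7)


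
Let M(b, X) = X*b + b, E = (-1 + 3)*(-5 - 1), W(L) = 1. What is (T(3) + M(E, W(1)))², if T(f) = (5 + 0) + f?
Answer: 256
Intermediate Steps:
T(f) = 5 + f
E = -12 (E = 2*(-6) = -12)
M(b, X) = b + X*b
(T(3) + M(E, W(1)))² = ((5 + 3) - 12*(1 + 1))² = (8 - 12*2)² = (8 - 24)² = (-16)² = 256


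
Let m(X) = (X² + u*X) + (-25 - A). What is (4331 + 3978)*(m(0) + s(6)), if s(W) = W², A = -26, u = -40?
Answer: 307433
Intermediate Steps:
m(X) = 1 + X² - 40*X (m(X) = (X² - 40*X) + (-25 - 1*(-26)) = (X² - 40*X) + (-25 + 26) = (X² - 40*X) + 1 = 1 + X² - 40*X)
(4331 + 3978)*(m(0) + s(6)) = (4331 + 3978)*((1 + 0² - 40*0) + 6²) = 8309*((1 + 0 + 0) + 36) = 8309*(1 + 36) = 8309*37 = 307433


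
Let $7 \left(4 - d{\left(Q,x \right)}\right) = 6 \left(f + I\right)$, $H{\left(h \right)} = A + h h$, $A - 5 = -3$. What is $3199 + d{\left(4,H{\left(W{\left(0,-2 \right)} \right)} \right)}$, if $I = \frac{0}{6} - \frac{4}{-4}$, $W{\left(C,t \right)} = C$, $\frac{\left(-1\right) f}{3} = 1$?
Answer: $\frac{22433}{7} \approx 3204.7$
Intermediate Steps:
$f = -3$ ($f = \left(-3\right) 1 = -3$)
$A = 2$ ($A = 5 - 3 = 2$)
$I = 1$ ($I = 0 \cdot \frac{1}{6} - -1 = 0 + 1 = 1$)
$H{\left(h \right)} = 2 + h^{2}$ ($H{\left(h \right)} = 2 + h h = 2 + h^{2}$)
$d{\left(Q,x \right)} = \frac{40}{7}$ ($d{\left(Q,x \right)} = 4 - \frac{6 \left(-3 + 1\right)}{7} = 4 - \frac{6 \left(-2\right)}{7} = 4 - - \frac{12}{7} = 4 + \frac{12}{7} = \frac{40}{7}$)
$3199 + d{\left(4,H{\left(W{\left(0,-2 \right)} \right)} \right)} = 3199 + \frac{40}{7} = \frac{22433}{7}$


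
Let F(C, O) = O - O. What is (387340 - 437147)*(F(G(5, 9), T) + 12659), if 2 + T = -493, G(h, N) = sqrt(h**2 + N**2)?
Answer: -630506813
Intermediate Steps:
G(h, N) = sqrt(N**2 + h**2)
T = -495 (T = -2 - 493 = -495)
F(C, O) = 0
(387340 - 437147)*(F(G(5, 9), T) + 12659) = (387340 - 437147)*(0 + 12659) = -49807*12659 = -630506813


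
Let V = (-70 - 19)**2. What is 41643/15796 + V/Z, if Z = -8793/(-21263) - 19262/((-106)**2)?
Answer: -14939819578405747/2454459548684 ≈ -6086.8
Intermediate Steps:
V = 7921 (V = (-89)**2 = 7921)
Z = -155384879/119455534 (Z = -8793*(-1/21263) - 19262/11236 = 8793/21263 - 19262*1/11236 = 8793/21263 - 9631/5618 = -155384879/119455534 ≈ -1.3008)
41643/15796 + V/Z = 41643/15796 + 7921/(-155384879/119455534) = 41643*(1/15796) + 7921*(-119455534/155384879) = 41643/15796 - 946207284814/155384879 = -14939819578405747/2454459548684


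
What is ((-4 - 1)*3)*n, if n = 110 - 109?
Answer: -15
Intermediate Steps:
n = 1
((-4 - 1)*3)*n = ((-4 - 1)*3)*1 = -5*3*1 = -15*1 = -15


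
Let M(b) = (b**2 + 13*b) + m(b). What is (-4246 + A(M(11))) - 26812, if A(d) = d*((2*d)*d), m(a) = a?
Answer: 41562692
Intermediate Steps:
M(b) = b**2 + 14*b (M(b) = (b**2 + 13*b) + b = b**2 + 14*b)
A(d) = 2*d**3 (A(d) = d*(2*d**2) = 2*d**3)
(-4246 + A(M(11))) - 26812 = (-4246 + 2*(11*(14 + 11))**3) - 26812 = (-4246 + 2*(11*25)**3) - 26812 = (-4246 + 2*275**3) - 26812 = (-4246 + 2*20796875) - 26812 = (-4246 + 41593750) - 26812 = 41589504 - 26812 = 41562692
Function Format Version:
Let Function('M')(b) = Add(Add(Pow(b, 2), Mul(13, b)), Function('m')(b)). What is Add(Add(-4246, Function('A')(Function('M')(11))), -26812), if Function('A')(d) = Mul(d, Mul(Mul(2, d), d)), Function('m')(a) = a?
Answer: 41562692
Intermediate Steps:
Function('M')(b) = Add(Pow(b, 2), Mul(14, b)) (Function('M')(b) = Add(Add(Pow(b, 2), Mul(13, b)), b) = Add(Pow(b, 2), Mul(14, b)))
Function('A')(d) = Mul(2, Pow(d, 3)) (Function('A')(d) = Mul(d, Mul(2, Pow(d, 2))) = Mul(2, Pow(d, 3)))
Add(Add(-4246, Function('A')(Function('M')(11))), -26812) = Add(Add(-4246, Mul(2, Pow(Mul(11, Add(14, 11)), 3))), -26812) = Add(Add(-4246, Mul(2, Pow(Mul(11, 25), 3))), -26812) = Add(Add(-4246, Mul(2, Pow(275, 3))), -26812) = Add(Add(-4246, Mul(2, 20796875)), -26812) = Add(Add(-4246, 41593750), -26812) = Add(41589504, -26812) = 41562692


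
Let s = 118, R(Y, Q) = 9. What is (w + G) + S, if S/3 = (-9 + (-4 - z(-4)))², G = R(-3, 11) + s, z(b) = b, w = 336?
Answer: 706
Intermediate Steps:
G = 127 (G = 9 + 118 = 127)
S = 243 (S = 3*(-9 + (-4 - 1*(-4)))² = 3*(-9 + (-4 + 4))² = 3*(-9 + 0)² = 3*(-9)² = 3*81 = 243)
(w + G) + S = (336 + 127) + 243 = 463 + 243 = 706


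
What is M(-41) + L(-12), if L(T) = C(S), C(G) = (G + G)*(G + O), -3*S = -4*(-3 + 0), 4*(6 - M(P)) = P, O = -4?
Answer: 321/4 ≈ 80.250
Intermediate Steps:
M(P) = 6 - P/4
S = -4 (S = -(-4)*(-3 + 0)/3 = -(-4)*(-3)/3 = -⅓*12 = -4)
C(G) = 2*G*(-4 + G) (C(G) = (G + G)*(G - 4) = (2*G)*(-4 + G) = 2*G*(-4 + G))
L(T) = 64 (L(T) = 2*(-4)*(-4 - 4) = 2*(-4)*(-8) = 64)
M(-41) + L(-12) = (6 - ¼*(-41)) + 64 = (6 + 41/4) + 64 = 65/4 + 64 = 321/4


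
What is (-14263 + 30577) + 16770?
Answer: 33084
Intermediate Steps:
(-14263 + 30577) + 16770 = 16314 + 16770 = 33084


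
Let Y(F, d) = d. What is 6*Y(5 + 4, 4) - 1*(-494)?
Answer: 518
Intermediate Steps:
6*Y(5 + 4, 4) - 1*(-494) = 6*4 - 1*(-494) = 24 + 494 = 518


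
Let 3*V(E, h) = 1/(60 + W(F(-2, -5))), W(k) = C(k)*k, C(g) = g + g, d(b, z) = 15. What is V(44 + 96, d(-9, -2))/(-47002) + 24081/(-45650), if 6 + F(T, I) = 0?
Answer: -20373394991/38621543400 ≈ -0.52751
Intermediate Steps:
F(T, I) = -6 (F(T, I) = -6 + 0 = -6)
C(g) = 2*g
W(k) = 2*k² (W(k) = (2*k)*k = 2*k²)
V(E, h) = 1/396 (V(E, h) = 1/(3*(60 + 2*(-6)²)) = 1/(3*(60 + 2*36)) = 1/(3*(60 + 72)) = (⅓)/132 = (⅓)*(1/132) = 1/396)
V(44 + 96, d(-9, -2))/(-47002) + 24081/(-45650) = (1/396)/(-47002) + 24081/(-45650) = (1/396)*(-1/47002) + 24081*(-1/45650) = -1/18612792 - 24081/45650 = -20373394991/38621543400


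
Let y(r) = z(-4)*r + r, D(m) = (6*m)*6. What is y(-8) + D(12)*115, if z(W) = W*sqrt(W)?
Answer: 49672 + 64*I ≈ 49672.0 + 64.0*I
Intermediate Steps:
D(m) = 36*m
z(W) = W**(3/2)
y(r) = r - 8*I*r (y(r) = (-4)**(3/2)*r + r = (-8*I)*r + r = -8*I*r + r = r - 8*I*r)
y(-8) + D(12)*115 = -8*(1 - 8*I) + (36*12)*115 = (-8 + 64*I) + 432*115 = (-8 + 64*I) + 49680 = 49672 + 64*I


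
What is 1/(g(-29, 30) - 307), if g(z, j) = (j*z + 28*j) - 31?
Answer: -1/368 ≈ -0.0027174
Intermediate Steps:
g(z, j) = -31 + 28*j + j*z (g(z, j) = (28*j + j*z) - 31 = -31 + 28*j + j*z)
1/(g(-29, 30) - 307) = 1/((-31 + 28*30 + 30*(-29)) - 307) = 1/((-31 + 840 - 870) - 307) = 1/(-61 - 307) = 1/(-368) = -1/368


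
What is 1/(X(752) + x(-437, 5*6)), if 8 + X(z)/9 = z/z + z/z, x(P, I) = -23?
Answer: -1/77 ≈ -0.012987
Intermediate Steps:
X(z) = -54 (X(z) = -72 + 9*(z/z + z/z) = -72 + 9*(1 + 1) = -72 + 9*2 = -72 + 18 = -54)
1/(X(752) + x(-437, 5*6)) = 1/(-54 - 23) = 1/(-77) = -1/77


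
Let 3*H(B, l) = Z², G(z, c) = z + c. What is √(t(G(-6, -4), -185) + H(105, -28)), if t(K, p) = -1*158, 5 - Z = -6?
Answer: I*√1059/3 ≈ 10.847*I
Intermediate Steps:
G(z, c) = c + z
Z = 11 (Z = 5 - 1*(-6) = 5 + 6 = 11)
t(K, p) = -158
H(B, l) = 121/3 (H(B, l) = (⅓)*11² = (⅓)*121 = 121/3)
√(t(G(-6, -4), -185) + H(105, -28)) = √(-158 + 121/3) = √(-353/3) = I*√1059/3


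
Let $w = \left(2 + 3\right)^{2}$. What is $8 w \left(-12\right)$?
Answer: $-2400$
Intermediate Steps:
$w = 25$ ($w = 5^{2} = 25$)
$8 w \left(-12\right) = 8 \cdot 25 \left(-12\right) = 200 \left(-12\right) = -2400$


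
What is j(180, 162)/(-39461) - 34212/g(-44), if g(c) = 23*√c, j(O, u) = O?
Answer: -180/39461 + 17106*I*√11/253 ≈ -0.0045615 + 224.25*I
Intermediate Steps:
j(180, 162)/(-39461) - 34212/g(-44) = 180/(-39461) - 34212*(-I*√11/506) = 180*(-1/39461) - 34212*(-I*√11/506) = -180/39461 - 34212*(-I*√11/506) = -180/39461 - (-17106)*I*√11/253 = -180/39461 + 17106*I*√11/253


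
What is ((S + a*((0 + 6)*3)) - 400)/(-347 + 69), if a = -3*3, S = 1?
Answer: 561/278 ≈ 2.0180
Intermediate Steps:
a = -9
((S + a*((0 + 6)*3)) - 400)/(-347 + 69) = ((1 - 9*(0 + 6)*3) - 400)/(-347 + 69) = ((1 - 54*3) - 400)/(-278) = ((1 - 9*18) - 400)*(-1/278) = ((1 - 162) - 400)*(-1/278) = (-161 - 400)*(-1/278) = -561*(-1/278) = 561/278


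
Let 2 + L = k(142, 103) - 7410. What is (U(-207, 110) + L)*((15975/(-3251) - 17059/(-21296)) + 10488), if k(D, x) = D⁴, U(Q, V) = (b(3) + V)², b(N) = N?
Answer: 295118507246445049221/69233296 ≈ 4.2627e+12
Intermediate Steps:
U(Q, V) = (3 + V)²
L = 406579484 (L = -2 + (142⁴ - 7410) = -2 + (406586896 - 7410) = -2 + 406579486 = 406579484)
(U(-207, 110) + L)*((15975/(-3251) - 17059/(-21296)) + 10488) = ((3 + 110)² + 406579484)*((15975/(-3251) - 17059/(-21296)) + 10488) = (113² + 406579484)*((15975*(-1/3251) - 17059*(-1/21296)) + 10488) = (12769 + 406579484)*((-15975/3251 + 17059/21296) + 10488) = 406592253*(-284744791/69233296 + 10488) = 406592253*(725834063657/69233296) = 295118507246445049221/69233296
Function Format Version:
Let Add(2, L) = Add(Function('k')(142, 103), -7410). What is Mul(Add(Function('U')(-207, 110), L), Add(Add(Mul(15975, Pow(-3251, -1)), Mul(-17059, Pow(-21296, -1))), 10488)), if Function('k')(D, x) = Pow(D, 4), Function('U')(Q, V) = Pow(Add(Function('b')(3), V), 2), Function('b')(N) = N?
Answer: Rational(295118507246445049221, 69233296) ≈ 4.2627e+12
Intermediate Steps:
Function('U')(Q, V) = Pow(Add(3, V), 2)
L = 406579484 (L = Add(-2, Add(Pow(142, 4), -7410)) = Add(-2, Add(406586896, -7410)) = Add(-2, 406579486) = 406579484)
Mul(Add(Function('U')(-207, 110), L), Add(Add(Mul(15975, Pow(-3251, -1)), Mul(-17059, Pow(-21296, -1))), 10488)) = Mul(Add(Pow(Add(3, 110), 2), 406579484), Add(Add(Mul(15975, Pow(-3251, -1)), Mul(-17059, Pow(-21296, -1))), 10488)) = Mul(Add(Pow(113, 2), 406579484), Add(Add(Mul(15975, Rational(-1, 3251)), Mul(-17059, Rational(-1, 21296))), 10488)) = Mul(Add(12769, 406579484), Add(Add(Rational(-15975, 3251), Rational(17059, 21296)), 10488)) = Mul(406592253, Add(Rational(-284744791, 69233296), 10488)) = Mul(406592253, Rational(725834063657, 69233296)) = Rational(295118507246445049221, 69233296)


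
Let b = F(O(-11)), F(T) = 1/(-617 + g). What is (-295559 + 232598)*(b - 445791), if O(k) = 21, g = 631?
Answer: 392944197153/14 ≈ 2.8067e+10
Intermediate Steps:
F(T) = 1/14 (F(T) = 1/(-617 + 631) = 1/14)
b = 1/14 ≈ 0.071429
(-295559 + 232598)*(b - 445791) = (-295559 + 232598)*(1/14 - 445791) = -62961*(-6241073/14) = 392944197153/14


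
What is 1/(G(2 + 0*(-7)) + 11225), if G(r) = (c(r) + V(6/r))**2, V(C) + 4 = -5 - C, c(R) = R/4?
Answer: 4/45429 ≈ 8.8049e-5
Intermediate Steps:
c(R) = R/4 (c(R) = R*(1/4) = R/4)
V(C) = -9 - C (V(C) = -4 + (-5 - C) = -9 - C)
G(r) = (-9 - 6/r + r/4)**2 (G(r) = (r/4 + (-9 - 6/r))**2 = (-9 - 6/r + r/4)**2)
1/(G(2 + 0*(-7)) + 11225) = 1/((24 + (2 + 0*(-7))*(36 - (2 + 0*(-7))))**2/(16*(2 + 0*(-7))**2) + 11225) = 1/((24 + (2 + 0)*(36 - (2 + 0)))**2/(16*(2 + 0)**2) + 11225) = 1/((1/16)*(24 + 2*(36 - 1*2))**2/2**2 + 11225) = 1/((1/16)*(1/4)*(24 + 2*(36 - 2))**2 + 11225) = 1/((1/16)*(1/4)*(24 + 2*34)**2 + 11225) = 1/((1/16)*(1/4)*(24 + 68)**2 + 11225) = 1/((1/16)*(1/4)*92**2 + 11225) = 1/((1/16)*(1/4)*8464 + 11225) = 1/(529/4 + 11225) = 1/(45429/4) = 4/45429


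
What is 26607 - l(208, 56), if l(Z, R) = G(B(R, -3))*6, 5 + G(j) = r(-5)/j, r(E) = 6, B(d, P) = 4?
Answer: 26628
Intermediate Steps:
G(j) = -5 + 6/j
l(Z, R) = -21 (l(Z, R) = (-5 + 6/4)*6 = (-5 + 6*(¼))*6 = (-5 + 3/2)*6 = -7/2*6 = -21)
26607 - l(208, 56) = 26607 - 1*(-21) = 26607 + 21 = 26628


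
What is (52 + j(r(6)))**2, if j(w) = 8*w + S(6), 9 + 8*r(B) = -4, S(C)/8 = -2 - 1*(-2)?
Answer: 1521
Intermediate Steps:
S(C) = 0 (S(C) = 8*(-2 - 1*(-2)) = 8*(-2 + 2) = 8*0 = 0)
r(B) = -13/8 (r(B) = -9/8 + (1/8)*(-4) = -9/8 - 1/2 = -13/8)
j(w) = 8*w (j(w) = 8*w + 0 = 8*w)
(52 + j(r(6)))**2 = (52 + 8*(-13/8))**2 = (52 - 13)**2 = 39**2 = 1521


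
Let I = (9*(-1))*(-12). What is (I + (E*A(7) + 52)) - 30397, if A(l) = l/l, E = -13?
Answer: -30250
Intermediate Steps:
A(l) = 1
I = 108 (I = -9*(-12) = 108)
(I + (E*A(7) + 52)) - 30397 = (108 + (-13*1 + 52)) - 30397 = (108 + (-13 + 52)) - 30397 = (108 + 39) - 30397 = 147 - 30397 = -30250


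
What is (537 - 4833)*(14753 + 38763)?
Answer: -229904736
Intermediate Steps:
(537 - 4833)*(14753 + 38763) = -4296*53516 = -229904736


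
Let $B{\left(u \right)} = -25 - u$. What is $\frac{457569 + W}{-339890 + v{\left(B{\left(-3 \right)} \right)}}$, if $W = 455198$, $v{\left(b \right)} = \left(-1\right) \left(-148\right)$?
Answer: $- \frac{912767}{339742} \approx -2.6866$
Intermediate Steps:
$v{\left(b \right)} = 148$
$\frac{457569 + W}{-339890 + v{\left(B{\left(-3 \right)} \right)}} = \frac{457569 + 455198}{-339890 + 148} = \frac{912767}{-339742} = 912767 \left(- \frac{1}{339742}\right) = - \frac{912767}{339742}$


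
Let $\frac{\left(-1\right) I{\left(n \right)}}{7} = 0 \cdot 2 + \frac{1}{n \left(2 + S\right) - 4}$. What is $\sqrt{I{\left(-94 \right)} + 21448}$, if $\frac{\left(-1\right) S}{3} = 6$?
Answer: $\frac{\sqrt{482579895}}{150} \approx 146.45$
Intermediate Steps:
$S = -18$ ($S = \left(-3\right) 6 = -18$)
$I{\left(n \right)} = - \frac{7}{-4 - 16 n}$ ($I{\left(n \right)} = - 7 \left(0 \cdot 2 + \frac{1}{n \left(2 - 18\right) - 4}\right) = - 7 \left(0 + \frac{1}{n \left(-16\right) - 4}\right) = - 7 \left(0 + \frac{1}{- 16 n - 4}\right) = - 7 \left(0 + \frac{1}{-4 - 16 n}\right) = - \frac{7}{-4 - 16 n}$)
$\sqrt{I{\left(-94 \right)} + 21448} = \sqrt{\frac{7}{4 \left(1 + 4 \left(-94\right)\right)} + 21448} = \sqrt{\frac{7}{4 \left(1 - 376\right)} + 21448} = \sqrt{\frac{7}{4 \left(-375\right)} + 21448} = \sqrt{\frac{7}{4} \left(- \frac{1}{375}\right) + 21448} = \sqrt{- \frac{7}{1500} + 21448} = \sqrt{\frac{32171993}{1500}} = \frac{\sqrt{482579895}}{150}$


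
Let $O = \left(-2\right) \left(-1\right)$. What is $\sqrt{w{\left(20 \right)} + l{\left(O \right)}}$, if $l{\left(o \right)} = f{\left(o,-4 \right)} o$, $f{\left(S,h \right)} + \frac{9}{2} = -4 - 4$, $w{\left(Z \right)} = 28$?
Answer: $\sqrt{3} \approx 1.732$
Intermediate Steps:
$O = 2$
$f{\left(S,h \right)} = - \frac{25}{2}$ ($f{\left(S,h \right)} = - \frac{9}{2} - 8 = - \frac{25}{2}$)
$l{\left(o \right)} = - \frac{25 o}{2}$
$\sqrt{w{\left(20 \right)} + l{\left(O \right)}} = \sqrt{28 - 25} = \sqrt{3}$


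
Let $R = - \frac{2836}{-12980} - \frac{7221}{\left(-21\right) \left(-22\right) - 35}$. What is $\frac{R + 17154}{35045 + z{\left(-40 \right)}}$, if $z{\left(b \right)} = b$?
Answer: $\frac{23745710308}{48503453075} \approx 0.48957$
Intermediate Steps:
$R = - \frac{23129402}{1385615}$ ($R = \left(-2836\right) \left(- \frac{1}{12980}\right) - \frac{7221}{462 - 35} = \frac{709}{3245} - \frac{7221}{427} = - \frac{23129402}{1385615} \approx -16.693$)
$\frac{R + 17154}{35045 + z{\left(-40 \right)}} = \frac{- \frac{23129402}{1385615} + 17154}{35045 - 40} = \frac{23745710308}{1385615 \cdot 35005} = \frac{23745710308}{1385615} \cdot \frac{1}{35005} = \frac{23745710308}{48503453075}$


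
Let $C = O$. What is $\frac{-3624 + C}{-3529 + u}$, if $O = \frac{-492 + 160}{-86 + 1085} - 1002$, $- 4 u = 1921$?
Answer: $\frac{18486824}{16020963} \approx 1.1539$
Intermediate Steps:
$u = - \frac{1921}{4}$ ($u = \left(- \frac{1}{4}\right) 1921 = - \frac{1921}{4} \approx -480.25$)
$O = - \frac{1001330}{999}$ ($O = - \frac{332}{999} - 1002 = - \frac{1001330}{999} \approx -1002.3$)
$C = - \frac{1001330}{999} \approx -1002.3$
$\frac{-3624 + C}{-3529 + u} = \frac{-3624 - \frac{1001330}{999}}{-3529 - \frac{1921}{4}} = - \frac{4621706}{999 \left(- \frac{16037}{4}\right)} = \left(- \frac{4621706}{999}\right) \left(- \frac{4}{16037}\right) = \frac{18486824}{16020963}$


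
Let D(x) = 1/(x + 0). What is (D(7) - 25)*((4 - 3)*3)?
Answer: -522/7 ≈ -74.571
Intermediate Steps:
D(x) = 1/x
(D(7) - 25)*((4 - 3)*3) = (1/7 - 25)*((4 - 3)*3) = (1/7 - 25)*(1*3) = -174/7*3 = -522/7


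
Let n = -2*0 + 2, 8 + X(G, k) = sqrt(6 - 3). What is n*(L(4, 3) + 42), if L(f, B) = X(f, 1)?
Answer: 68 + 2*sqrt(3) ≈ 71.464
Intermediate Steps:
X(G, k) = -8 + sqrt(3) (X(G, k) = -8 + sqrt(6 - 3) = -8 + sqrt(3))
L(f, B) = -8 + sqrt(3)
n = 2 (n = 0 + 2 = 2)
n*(L(4, 3) + 42) = 2*((-8 + sqrt(3)) + 42) = 2*(34 + sqrt(3)) = 68 + 2*sqrt(3)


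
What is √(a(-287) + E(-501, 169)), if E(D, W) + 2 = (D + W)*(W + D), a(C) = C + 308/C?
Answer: √184798931/41 ≈ 331.56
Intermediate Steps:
E(D, W) = -2 + (D + W)² (E(D, W) = -2 + (D + W)*(W + D) = -2 + (D + W)*(D + W) = -2 + (D + W)²)
√(a(-287) + E(-501, 169)) = √((-287 + 308/(-287)) + (-2 + (-501 + 169)²)) = √((-287 + 308*(-1/287)) + (-2 + (-332)²)) = √((-287 - 44/41) + (-2 + 110224)) = √(-11811/41 + 110222) = √(4507291/41) = √184798931/41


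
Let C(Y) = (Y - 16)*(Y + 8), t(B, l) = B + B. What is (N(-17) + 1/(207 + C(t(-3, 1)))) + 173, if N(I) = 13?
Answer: 30319/163 ≈ 186.01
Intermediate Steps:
t(B, l) = 2*B
C(Y) = (-16 + Y)*(8 + Y)
(N(-17) + 1/(207 + C(t(-3, 1)))) + 173 = (13 + 1/(207 + (-128 + (2*(-3))² - 16*(-3)))) + 173 = (13 + 1/(207 + (-128 + (-6)² - 8*(-6)))) + 173 = (13 + 1/(207 + (-128 + 36 + 48))) + 173 = (13 + 1/(207 - 44)) + 173 = (13 + 1/163) + 173 = 2120/163 + 173 = 30319/163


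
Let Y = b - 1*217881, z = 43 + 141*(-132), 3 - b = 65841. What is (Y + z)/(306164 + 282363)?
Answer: -302288/588527 ≈ -0.51363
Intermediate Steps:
b = -65838 (b = 3 - 1*65841 = 3 - 65841 = -65838)
z = -18569 (z = 43 - 18612 = -18569)
Y = -283719 (Y = -65838 - 1*217881 = -65838 - 217881 = -283719)
(Y + z)/(306164 + 282363) = (-283719 - 18569)/(306164 + 282363) = -302288/588527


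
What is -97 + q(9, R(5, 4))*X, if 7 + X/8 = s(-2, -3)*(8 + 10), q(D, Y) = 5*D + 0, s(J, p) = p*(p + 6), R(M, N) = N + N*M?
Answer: -60937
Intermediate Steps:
R(M, N) = N + M*N
s(J, p) = p*(6 + p)
q(D, Y) = 5*D
X = -1352 (X = -56 + 8*((-3*(6 - 3))*(8 + 10)) = -56 + 8*(-3*3*18) = -56 + 8*(-9*18) = -56 + 8*(-162) = -56 - 1296 = -1352)
-97 + q(9, R(5, 4))*X = -97 + (5*9)*(-1352) = -97 + 45*(-1352) = -97 - 60840 = -60937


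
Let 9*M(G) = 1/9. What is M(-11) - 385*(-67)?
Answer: 2089396/81 ≈ 25795.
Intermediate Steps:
M(G) = 1/81 (M(G) = (⅑)/9 = (⅑)*(⅑) = 1/81)
M(-11) - 385*(-67) = 1/81 - 385*(-67) = 1/81 + 25795 = 2089396/81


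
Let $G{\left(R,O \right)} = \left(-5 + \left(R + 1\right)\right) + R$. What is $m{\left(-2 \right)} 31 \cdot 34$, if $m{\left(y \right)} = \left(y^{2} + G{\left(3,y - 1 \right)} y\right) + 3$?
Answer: $3162$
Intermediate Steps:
$G{\left(R,O \right)} = -4 + 2 R$ ($G{\left(R,O \right)} = \left(-5 + \left(1 + R\right)\right) + R = \left(-4 + R\right) + R = -4 + 2 R$)
$m{\left(y \right)} = 3 + y^{2} + 2 y$ ($m{\left(y \right)} = \left(y^{2} + \left(-4 + 2 \cdot 3\right) y\right) + 3 = \left(y^{2} + \left(-4 + 6\right) y\right) + 3 = \left(y^{2} + 2 y\right) + 3 = 3 + y^{2} + 2 y$)
$m{\left(-2 \right)} 31 \cdot 34 = \left(3 + \left(-2\right)^{2} + 2 \left(-2\right)\right) 31 \cdot 34 = \left(3 + 4 - 4\right) 31 \cdot 34 = 3 \cdot 31 \cdot 34 = 93 \cdot 34 = 3162$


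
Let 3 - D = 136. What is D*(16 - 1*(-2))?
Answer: -2394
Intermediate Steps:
D = -133 (D = 3 - 1*136 = 3 - 136 = -133)
D*(16 - 1*(-2)) = -133*(16 - 1*(-2)) = -133*(16 + 2) = -133*18 = -2394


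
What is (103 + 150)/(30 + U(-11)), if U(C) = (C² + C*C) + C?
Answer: 253/261 ≈ 0.96935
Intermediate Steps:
U(C) = C + 2*C² (U(C) = (C² + C²) + C = 2*C² + C = C + 2*C²)
(103 + 150)/(30 + U(-11)) = (103 + 150)/(30 - 11*(1 + 2*(-11))) = 253/(30 - 11*(1 - 22)) = 253/(30 - 11*(-21)) = 253/(30 + 231) = 253/261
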